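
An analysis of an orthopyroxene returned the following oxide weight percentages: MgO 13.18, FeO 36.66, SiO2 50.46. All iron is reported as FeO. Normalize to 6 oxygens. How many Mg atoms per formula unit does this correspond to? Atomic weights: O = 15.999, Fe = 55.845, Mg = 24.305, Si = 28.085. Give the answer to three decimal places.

0.780 Mg apfu

13.18 wt% MgO ÷ 40.304 g/mol = 0.32701 mol, giving 0.32701 Mg and 0.32701 O.
36.66 wt% FeO ÷ 71.844 g/mol = 0.51027 mol, giving 0.51027 Fe and 0.51027 O.
50.46 wt% SiO2 ÷ 60.083 g/mol = 0.83984 mol, giving 0.83984 Si and 1.67968 O.
Oxygen sums to 2.51696; scaling by 6/2.51696 = 2.38383 puts the formula on 6 O.
Mg: 0.32701 × 2.38383 = 0.780 atoms per formula unit.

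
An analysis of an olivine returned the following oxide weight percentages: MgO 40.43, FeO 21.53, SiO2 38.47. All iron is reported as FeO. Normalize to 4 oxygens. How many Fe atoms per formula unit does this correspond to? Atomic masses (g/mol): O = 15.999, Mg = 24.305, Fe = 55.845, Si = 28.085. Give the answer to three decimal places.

MgO (M=40.304): mol = 1.00313; Mg = 1.00313, O = 1.00313.
FeO (M=71.844): mol = 0.29968; Fe = 0.29968, O = 0.29968.
SiO2 (M=60.083): mol = 0.64028; Si = 0.64028, O = 1.28056.
ΣO = 2.58337; factor = 4/ΣO = 1.54837.
Fe apfu = 0.29968 × 1.54837 = 0.464.

0.464 Fe apfu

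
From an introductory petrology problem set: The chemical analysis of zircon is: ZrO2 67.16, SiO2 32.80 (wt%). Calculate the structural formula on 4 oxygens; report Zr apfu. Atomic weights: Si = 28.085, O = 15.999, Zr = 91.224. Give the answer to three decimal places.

ZrO2 (M=123.222): mol = 0.54503; Zr = 0.54503, O = 1.09006.
SiO2 (M=60.083): mol = 0.54591; Si = 0.54591, O = 1.09182.
ΣO = 2.18188; factor = 4/ΣO = 1.83328.
Zr apfu = 0.54503 × 1.83328 = 0.999.

0.999 Zr apfu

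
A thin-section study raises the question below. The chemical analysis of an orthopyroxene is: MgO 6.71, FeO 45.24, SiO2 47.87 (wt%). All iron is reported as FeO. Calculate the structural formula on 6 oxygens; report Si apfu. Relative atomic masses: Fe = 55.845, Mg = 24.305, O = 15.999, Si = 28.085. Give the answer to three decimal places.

MgO (M=40.304): mol = 0.16648; Mg = 0.16648, O = 0.16648.
FeO (M=71.844): mol = 0.62970; Fe = 0.62970, O = 0.62970.
SiO2 (M=60.083): mol = 0.79673; Si = 0.79673, O = 1.59346.
ΣO = 2.38964; factor = 6/ΣO = 2.51084.
Si apfu = 0.79673 × 2.51084 = 2.000.

2.000 Si apfu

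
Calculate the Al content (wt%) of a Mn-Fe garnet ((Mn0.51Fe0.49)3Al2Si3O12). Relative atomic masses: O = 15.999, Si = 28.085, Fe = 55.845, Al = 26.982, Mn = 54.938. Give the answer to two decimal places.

10.87 wt%

Molar mass of (Mn0.51Fe0.49)3Al2Si3O12: 1.53*54.938 + 1.47*55.845 + 2*26.982 + 3*28.085 + 12*15.999 = 496.354 g/mol.
Mass of Al per formula unit: 2 × 26.982 = 53.964 g.
Weight fraction Al = 53.964 / 496.354 = 0.1087.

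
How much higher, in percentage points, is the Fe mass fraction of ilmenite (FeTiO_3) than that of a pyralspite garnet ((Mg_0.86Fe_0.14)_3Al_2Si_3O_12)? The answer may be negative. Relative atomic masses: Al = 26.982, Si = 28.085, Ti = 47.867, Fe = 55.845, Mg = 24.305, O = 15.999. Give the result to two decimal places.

First mineral: 55.845 g Fe in 151.709 g formula = 36.81 wt% Fe.
Second mineral: 23.455 g Fe in 416.369 g formula = 5.63 wt% Fe.
36.81% − 5.63% gives a difference of 31.18 percentage points.

31.18 percentage points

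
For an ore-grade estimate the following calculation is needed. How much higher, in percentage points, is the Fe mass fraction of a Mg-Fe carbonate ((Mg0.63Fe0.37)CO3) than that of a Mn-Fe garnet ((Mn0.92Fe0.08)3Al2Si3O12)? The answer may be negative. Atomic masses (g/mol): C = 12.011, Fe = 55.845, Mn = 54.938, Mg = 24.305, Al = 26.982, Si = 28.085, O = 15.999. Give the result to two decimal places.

18.82 percentage points

Fe in (Mg0.63Fe0.37)CO3: molar mass 95.983 g/mol; 0.37×55.845 = 20.663 g → 21.53 wt%.
Fe in (Mn0.92Fe0.08)3Al2Si3O12: molar mass 495.239 g/mol; 0.24×55.845 = 13.403 g → 2.71 wt%.
Difference = 21.53 − 2.71 = 18.82 percentage points.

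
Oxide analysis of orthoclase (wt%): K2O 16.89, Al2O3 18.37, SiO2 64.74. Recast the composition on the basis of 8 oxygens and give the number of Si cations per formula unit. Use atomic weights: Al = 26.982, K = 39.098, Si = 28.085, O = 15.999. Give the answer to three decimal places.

2.998 Si apfu

16.89 wt% K2O ÷ 94.195 g/mol = 0.17931 mol, giving 0.35862 K and 0.17931 O.
18.37 wt% Al2O3 ÷ 101.961 g/mol = 0.18017 mol, giving 0.36034 Al and 0.54051 O.
64.74 wt% SiO2 ÷ 60.083 g/mol = 1.07751 mol, giving 1.07751 Si and 2.15502 O.
Oxygen sums to 2.87484; scaling by 8/2.87484 = 2.78276 puts the formula on 8 O.
Si: 1.07751 × 2.78276 = 2.998 atoms per formula unit.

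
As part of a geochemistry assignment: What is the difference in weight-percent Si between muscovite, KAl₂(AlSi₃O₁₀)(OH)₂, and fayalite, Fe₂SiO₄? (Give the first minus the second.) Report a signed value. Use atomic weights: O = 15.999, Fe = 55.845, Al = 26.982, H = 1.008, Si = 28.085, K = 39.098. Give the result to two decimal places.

Si in KAl₂(AlSi₃O₁₀)(OH)₂: molar mass 398.303 g/mol; 3×28.085 = 84.255 g → 21.15 wt%.
Si in Fe₂SiO₄: molar mass 203.771 g/mol; 1×28.085 = 28.085 g → 13.78 wt%.
Difference = 21.15 − 13.78 = 7.37 percentage points.

7.37 percentage points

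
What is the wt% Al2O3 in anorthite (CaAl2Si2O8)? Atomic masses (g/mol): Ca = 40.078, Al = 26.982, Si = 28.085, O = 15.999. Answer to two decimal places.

Formula mass = 278.204 g/mol.
2 Al → 1.0000 mol Al2O3 per formula unit; M(Al2O3) = 101.961, so Al2O3 mass = 101.961 g.
101.961/278.204 × 100 = 36.65 wt%.

36.65 wt%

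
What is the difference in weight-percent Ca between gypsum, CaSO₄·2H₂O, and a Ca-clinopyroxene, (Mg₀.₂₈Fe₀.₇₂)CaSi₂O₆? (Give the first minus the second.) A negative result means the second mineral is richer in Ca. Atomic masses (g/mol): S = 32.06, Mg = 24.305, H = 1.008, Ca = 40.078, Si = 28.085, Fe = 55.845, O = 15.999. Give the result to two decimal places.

M(CaSO₄·2H₂O) = 172.164 g/mol, so wt% Ca = 40.078/172.164 × 100 = 23.28%.
M((Mg₀.₂₈Fe₀.₇₂)CaSi₂O₆) = 239.256 g/mol, so wt% Ca = 40.078/239.256 × 100 = 16.75%.
23.28 − 16.75 = 6.53 pp.

6.53 percentage points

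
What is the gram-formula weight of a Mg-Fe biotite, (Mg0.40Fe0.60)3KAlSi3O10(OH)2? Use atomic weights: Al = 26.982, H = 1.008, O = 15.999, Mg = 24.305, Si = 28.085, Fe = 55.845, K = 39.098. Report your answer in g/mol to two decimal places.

M = 1.20×24.305 + 1.80×55.845 + 1×39.098 + 1×26.982 + 3×28.085 + 12×15.999 + 2×1.008

474.03 g/mol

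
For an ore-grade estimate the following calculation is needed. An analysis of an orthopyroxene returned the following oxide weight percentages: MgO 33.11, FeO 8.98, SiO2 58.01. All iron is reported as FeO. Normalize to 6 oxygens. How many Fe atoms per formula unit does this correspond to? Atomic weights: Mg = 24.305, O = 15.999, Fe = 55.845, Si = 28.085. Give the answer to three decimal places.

0.261 Fe apfu

MgO: 33.11/40.304 = 0.82151 mol → 0.82151 mol Mg, 0.82151 mol O.
FeO: 8.98/71.844 = 0.12499 mol → 0.12499 mol Fe, 0.12499 mol O.
SiO2: 58.01/60.083 = 0.96550 mol → 0.96550 mol Si, 1.93100 mol O.
Total oxygen = 2.87750 mol. Normalization factor = 6/2.87750 = 2.08514.
Fe per 6 O = 0.12499 × 2.08514 = 0.261.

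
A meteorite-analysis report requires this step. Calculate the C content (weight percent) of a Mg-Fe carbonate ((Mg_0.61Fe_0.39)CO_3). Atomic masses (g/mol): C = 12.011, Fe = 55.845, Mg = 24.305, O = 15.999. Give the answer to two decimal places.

12.43 weight percent

Formula mass = 0.61·24.305 + 0.39·55.845 + 1·12.011 + 3·15.999 = 96.614 g/mol, of which 12.011 g is C.
So C makes up 12.011/96.614 = 0.1243 of the mass, i.e. 12.43%.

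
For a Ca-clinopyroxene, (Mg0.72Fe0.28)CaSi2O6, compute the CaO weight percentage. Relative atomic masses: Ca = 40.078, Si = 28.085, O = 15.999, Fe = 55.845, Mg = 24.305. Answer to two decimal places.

24.88 wt%

Formula mass = 225.378 g/mol.
1 Ca → 1.0000 mol CaO per formula unit; M(CaO) = 56.077, so CaO mass = 56.077 g.
56.077/225.378 × 100 = 24.88 wt%.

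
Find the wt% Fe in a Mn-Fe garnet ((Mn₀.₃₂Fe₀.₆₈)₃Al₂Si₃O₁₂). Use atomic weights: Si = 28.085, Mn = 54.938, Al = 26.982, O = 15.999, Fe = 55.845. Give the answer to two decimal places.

22.93 weight percent

Formula mass = 0.96·54.938 + 2.04·55.845 + 2·26.982 + 3·28.085 + 12·15.999 = 496.871 g/mol, of which 113.924 g is Fe.
So Fe makes up 113.924/496.871 = 0.2293 of the mass, i.e. 22.93%.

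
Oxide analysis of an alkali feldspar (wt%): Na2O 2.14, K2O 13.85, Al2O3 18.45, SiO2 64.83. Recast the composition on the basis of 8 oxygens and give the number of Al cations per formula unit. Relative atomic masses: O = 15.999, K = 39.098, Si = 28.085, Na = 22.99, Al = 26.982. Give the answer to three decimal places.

2.14 wt% Na2O ÷ 61.979 g/mol = 0.03453 mol, giving 0.06906 Na and 0.03453 O.
13.85 wt% K2O ÷ 94.195 g/mol = 0.14704 mol, giving 0.29408 K and 0.14704 O.
18.45 wt% Al2O3 ÷ 101.961 g/mol = 0.18095 mol, giving 0.36190 Al and 0.54285 O.
64.83 wt% SiO2 ÷ 60.083 g/mol = 1.07901 mol, giving 1.07901 Si and 2.15802 O.
Oxygen sums to 2.88244; scaling by 8/2.88244 = 2.77543 puts the formula on 8 O.
Al: 0.36190 × 2.77543 = 1.004 atoms per formula unit.

1.004 Al apfu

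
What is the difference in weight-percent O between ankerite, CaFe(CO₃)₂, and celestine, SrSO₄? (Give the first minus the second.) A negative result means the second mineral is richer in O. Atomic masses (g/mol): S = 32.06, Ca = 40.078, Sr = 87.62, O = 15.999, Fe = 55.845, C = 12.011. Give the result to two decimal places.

First mineral: 95.994 g O in 215.939 g formula = 44.45 wt% O.
Second mineral: 63.996 g O in 183.676 g formula = 34.84 wt% O.
44.45% − 34.84% gives a difference of 9.61 percentage points.

9.61 percentage points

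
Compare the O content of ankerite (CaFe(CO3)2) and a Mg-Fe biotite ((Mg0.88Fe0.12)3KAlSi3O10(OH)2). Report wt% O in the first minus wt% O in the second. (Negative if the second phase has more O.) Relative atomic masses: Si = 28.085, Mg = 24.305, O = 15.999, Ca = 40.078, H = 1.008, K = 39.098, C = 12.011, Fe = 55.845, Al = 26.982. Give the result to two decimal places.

O in CaFe(CO3)2: molar mass 215.939 g/mol; 6×15.999 = 95.994 g → 44.45 wt%.
O in (Mg0.88Fe0.12)3KAlSi3O10(OH)2: molar mass 428.608 g/mol; 12×15.999 = 191.988 g → 44.79 wt%.
Difference = 44.45 − 44.79 = -0.34 percentage points.

-0.34 percentage points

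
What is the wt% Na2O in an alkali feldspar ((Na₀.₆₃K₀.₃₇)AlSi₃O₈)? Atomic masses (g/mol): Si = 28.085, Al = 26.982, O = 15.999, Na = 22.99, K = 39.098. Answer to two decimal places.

Molar mass of (Na₀.₆₃K₀.₃₇)AlSi₃O₈ = 0.63·22.99 + 0.37·39.098 + 1·26.982 + 3·28.085 + 8·15.999 = 268.179 g/mol.
Each formula unit contains 0.63 Na, equivalent to 0.63/2 = 0.3150 mol Na2O.
M(Na2O) = 2×22.99 + 1×15.999 = 61.979 g/mol.
Mass of Na2O per formula unit = 0.3150 × 61.979 = 19.523 g.
Na2O wt% = 19.523 / 268.179 × 100 = 7.28%.

7.28 wt%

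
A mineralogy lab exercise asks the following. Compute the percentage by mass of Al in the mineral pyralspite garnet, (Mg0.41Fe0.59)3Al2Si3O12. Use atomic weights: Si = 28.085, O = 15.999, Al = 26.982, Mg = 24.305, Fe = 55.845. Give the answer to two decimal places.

11.76 mass %

Formula mass = 1.23·24.305 + 1.77·55.845 + 2·26.982 + 3·28.085 + 12·15.999 = 458.948 g/mol, of which 53.964 g is Al.
So Al makes up 53.964/458.948 = 0.1176 of the mass, i.e. 11.76%.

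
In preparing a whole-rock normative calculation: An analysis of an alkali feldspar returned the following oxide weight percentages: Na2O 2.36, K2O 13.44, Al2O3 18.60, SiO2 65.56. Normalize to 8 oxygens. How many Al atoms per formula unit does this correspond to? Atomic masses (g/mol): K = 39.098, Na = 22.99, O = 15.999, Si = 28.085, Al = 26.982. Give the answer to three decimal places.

Na2O (M=61.979): mol = 0.03808; Na = 0.07616, O = 0.03808.
K2O (M=94.195): mol = 0.14268; K = 0.28536, O = 0.14268.
Al2O3 (M=101.961): mol = 0.18242; Al = 0.36484, O = 0.54726.
SiO2 (M=60.083): mol = 1.09116; Si = 1.09116, O = 2.18232.
ΣO = 2.91034; factor = 8/ΣO = 2.74882.
Al apfu = 0.36484 × 2.74882 = 1.003.

1.003 Al apfu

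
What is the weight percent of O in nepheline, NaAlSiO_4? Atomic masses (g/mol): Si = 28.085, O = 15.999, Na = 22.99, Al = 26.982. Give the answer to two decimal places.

45.05 mass %

M(NaAlSiO_4) = 142.053 g/mol.
O contributes 4 × 15.999 = 63.996 g per mole.
63.996/142.053 = 0.4505 → 45.05%.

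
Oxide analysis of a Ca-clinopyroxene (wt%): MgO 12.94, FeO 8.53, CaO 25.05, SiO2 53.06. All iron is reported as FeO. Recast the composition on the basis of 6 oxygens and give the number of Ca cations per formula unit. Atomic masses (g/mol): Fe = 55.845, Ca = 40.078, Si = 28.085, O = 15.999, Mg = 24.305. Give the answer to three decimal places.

12.94 wt% MgO ÷ 40.304 g/mol = 0.32106 mol, giving 0.32106 Mg and 0.32106 O.
8.53 wt% FeO ÷ 71.844 g/mol = 0.11873 mol, giving 0.11873 Fe and 0.11873 O.
25.05 wt% CaO ÷ 56.077 g/mol = 0.44671 mol, giving 0.44671 Ca and 0.44671 O.
53.06 wt% SiO2 ÷ 60.083 g/mol = 0.88311 mol, giving 0.88311 Si and 1.76622 O.
Oxygen sums to 2.65272; scaling by 6/2.65272 = 2.26183 puts the formula on 6 O.
Ca: 0.44671 × 2.26183 = 1.010 atoms per formula unit.

1.010 Ca apfu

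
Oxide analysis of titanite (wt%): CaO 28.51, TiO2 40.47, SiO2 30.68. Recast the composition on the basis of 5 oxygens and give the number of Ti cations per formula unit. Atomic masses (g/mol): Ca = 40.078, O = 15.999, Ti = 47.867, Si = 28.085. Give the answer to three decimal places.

CaO (M=56.077): mol = 0.50841; Ca = 0.50841, O = 0.50841.
TiO2 (M=79.865): mol = 0.50673; Ti = 0.50673, O = 1.01346.
SiO2 (M=60.083): mol = 0.51063; Si = 0.51063, O = 1.02126.
ΣO = 2.54313; factor = 5/ΣO = 1.96608.
Ti apfu = 0.50673 × 1.96608 = 0.996.

0.996 Ti apfu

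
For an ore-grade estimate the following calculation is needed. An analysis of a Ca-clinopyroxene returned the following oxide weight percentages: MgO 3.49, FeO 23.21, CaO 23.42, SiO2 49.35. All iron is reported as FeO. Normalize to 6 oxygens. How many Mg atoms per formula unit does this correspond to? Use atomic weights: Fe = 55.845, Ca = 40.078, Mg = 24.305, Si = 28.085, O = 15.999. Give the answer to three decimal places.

0.210 Mg apfu

MgO: 3.49/40.304 = 0.08659 mol → 0.08659 mol Mg, 0.08659 mol O.
FeO: 23.21/71.844 = 0.32306 mol → 0.32306 mol Fe, 0.32306 mol O.
CaO: 23.42/56.077 = 0.41764 mol → 0.41764 mol Ca, 0.41764 mol O.
SiO2: 49.35/60.083 = 0.82136 mol → 0.82136 mol Si, 1.64272 mol O.
Total oxygen = 2.47001 mol. Normalization factor = 6/2.47001 = 2.42914.
Mg per 6 O = 0.08659 × 2.42914 = 0.210.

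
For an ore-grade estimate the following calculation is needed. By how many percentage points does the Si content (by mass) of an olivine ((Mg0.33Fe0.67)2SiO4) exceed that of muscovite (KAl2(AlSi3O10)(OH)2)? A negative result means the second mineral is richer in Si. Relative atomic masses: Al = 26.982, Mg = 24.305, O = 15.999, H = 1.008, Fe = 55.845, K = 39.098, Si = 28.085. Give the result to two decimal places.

-5.80 percentage points

Si in (Mg0.33Fe0.67)2SiO4: molar mass 182.955 g/mol; 1×28.085 = 28.085 g → 15.35 wt%.
Si in KAl2(AlSi3O10)(OH)2: molar mass 398.303 g/mol; 3×28.085 = 84.255 g → 21.15 wt%.
Difference = 15.35 − 21.15 = -5.80 percentage points.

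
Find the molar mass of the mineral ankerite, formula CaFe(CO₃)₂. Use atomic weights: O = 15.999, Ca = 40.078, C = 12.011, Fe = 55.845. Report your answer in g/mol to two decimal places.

Ca: 1 × 40.078 = 40.0780
Fe: 1 × 55.845 = 55.8450
C: 2 × 12.011 = 24.0220
O: 6 × 15.999 = 95.9940
Summing the contributions gives the formula mass.

215.94 g/mol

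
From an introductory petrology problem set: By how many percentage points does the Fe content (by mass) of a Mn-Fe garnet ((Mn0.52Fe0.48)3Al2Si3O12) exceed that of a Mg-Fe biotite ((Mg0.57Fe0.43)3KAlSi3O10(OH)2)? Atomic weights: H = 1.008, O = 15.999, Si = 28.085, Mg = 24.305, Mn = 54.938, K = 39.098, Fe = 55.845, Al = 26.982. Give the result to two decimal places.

0.47 percentage points

First mineral: 80.417 g Fe in 496.327 g formula = 16.20 wt% Fe.
Second mineral: 72.040 g Fe in 457.941 g formula = 15.73 wt% Fe.
16.20% − 15.73% gives a difference of 0.47 percentage points.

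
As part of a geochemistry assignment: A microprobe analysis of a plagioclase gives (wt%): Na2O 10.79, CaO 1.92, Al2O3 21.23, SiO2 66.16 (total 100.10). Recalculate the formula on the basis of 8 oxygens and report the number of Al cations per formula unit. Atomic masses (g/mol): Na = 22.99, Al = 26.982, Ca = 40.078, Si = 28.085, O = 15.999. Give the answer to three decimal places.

Na2O: 10.79/61.979 = 0.17409 mol → 0.34818 mol Na, 0.17409 mol O.
CaO: 1.92/56.077 = 0.03424 mol → 0.03424 mol Ca, 0.03424 mol O.
Al2O3: 21.23/101.961 = 0.20822 mol → 0.41644 mol Al, 0.62466 mol O.
SiO2: 66.16/60.083 = 1.10114 mol → 1.10114 mol Si, 2.20228 mol O.
Total oxygen = 3.03527 mol. Normalization factor = 8/3.03527 = 2.63568.
Al per 8 O = 0.41644 × 2.63568 = 1.098.

1.098 Al apfu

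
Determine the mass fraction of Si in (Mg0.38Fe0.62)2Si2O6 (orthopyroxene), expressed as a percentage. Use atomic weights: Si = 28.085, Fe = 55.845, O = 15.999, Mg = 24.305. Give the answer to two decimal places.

23.42 weight percent

Formula mass = 0.76·24.305 + 1.24·55.845 + 2·28.085 + 6·15.999 = 239.884 g/mol, of which 56.170 g is Si.
So Si makes up 56.170/239.884 = 0.2342 of the mass, i.e. 23.42%.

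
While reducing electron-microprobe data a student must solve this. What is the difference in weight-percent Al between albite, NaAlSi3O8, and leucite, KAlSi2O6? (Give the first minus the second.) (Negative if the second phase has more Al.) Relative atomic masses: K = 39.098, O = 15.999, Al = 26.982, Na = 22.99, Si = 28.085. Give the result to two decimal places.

-2.07 percentage points

Al in NaAlSi3O8: molar mass 262.219 g/mol; 1×26.982 = 26.982 g → 10.29 wt%.
Al in KAlSi2O6: molar mass 218.244 g/mol; 1×26.982 = 26.982 g → 12.36 wt%.
Difference = 10.29 − 12.36 = -2.07 percentage points.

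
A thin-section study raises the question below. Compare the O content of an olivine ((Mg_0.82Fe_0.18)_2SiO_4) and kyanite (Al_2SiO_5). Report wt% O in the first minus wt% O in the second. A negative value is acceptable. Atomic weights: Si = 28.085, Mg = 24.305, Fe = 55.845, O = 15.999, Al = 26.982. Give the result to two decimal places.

-7.28 percentage points

First mineral: 63.996 g O in 152.045 g formula = 42.09 wt% O.
Second mineral: 79.995 g O in 162.044 g formula = 49.37 wt% O.
42.09% − 49.37% gives a difference of -7.28 percentage points.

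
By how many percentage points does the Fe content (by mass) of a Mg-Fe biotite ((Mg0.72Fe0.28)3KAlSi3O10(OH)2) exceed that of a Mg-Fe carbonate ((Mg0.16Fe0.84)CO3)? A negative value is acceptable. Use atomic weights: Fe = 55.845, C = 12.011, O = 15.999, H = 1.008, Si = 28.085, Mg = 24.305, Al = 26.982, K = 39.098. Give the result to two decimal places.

-31.76 percentage points

M((Mg0.72Fe0.28)3KAlSi3O10(OH)2) = 443.748 g/mol, so wt% Fe = 46.910/443.748 × 100 = 10.57%.
M((Mg0.16Fe0.84)CO3) = 110.807 g/mol, so wt% Fe = 46.910/110.807 × 100 = 42.33%.
10.57 − 42.33 = -31.76 pp.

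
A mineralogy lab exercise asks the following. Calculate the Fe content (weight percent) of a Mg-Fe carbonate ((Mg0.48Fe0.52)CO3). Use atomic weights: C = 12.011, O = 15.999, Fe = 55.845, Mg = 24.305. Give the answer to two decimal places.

Formula mass = 0.48·24.305 + 0.52·55.845 + 1·12.011 + 3·15.999 = 100.714 g/mol, of which 29.039 g is Fe.
So Fe makes up 29.039/100.714 = 0.2883 of the mass, i.e. 28.83%.

28.83 weight percent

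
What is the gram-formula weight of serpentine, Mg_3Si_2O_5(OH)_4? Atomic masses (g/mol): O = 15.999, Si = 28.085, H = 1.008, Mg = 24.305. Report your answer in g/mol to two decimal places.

The formula mass is the sum 3(24.305) + 2(28.085) + 9(15.999) + 4(1.008).

277.11 g/mol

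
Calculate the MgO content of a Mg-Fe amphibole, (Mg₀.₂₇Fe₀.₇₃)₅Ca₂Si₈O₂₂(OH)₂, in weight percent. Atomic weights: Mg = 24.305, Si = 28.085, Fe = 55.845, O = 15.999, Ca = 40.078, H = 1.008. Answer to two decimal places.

5.87 wt%

M((Mg₀.₂₇Fe₀.₇₃)₅Ca₂Si₈O₂₂(OH)₂) = 927.474 g/mol; M(MgO) = 40.304 g/mol.
Moles MgO per formula unit = 1.35 Mg ÷ 1 = 1.3500.
MgO fraction = (1.3500 × 40.304) / 927.474 = 54.410/927.474 = 0.0587.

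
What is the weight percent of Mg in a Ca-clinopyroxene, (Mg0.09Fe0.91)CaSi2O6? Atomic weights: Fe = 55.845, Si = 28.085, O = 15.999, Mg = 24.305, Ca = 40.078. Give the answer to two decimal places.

0.89 weight percent

M((Mg0.09Fe0.91)CaSi2O6) = 245.248 g/mol.
Mg contributes 0.09 × 24.305 = 2.187 g per mole.
2.187/245.248 = 0.0089 → 0.89%.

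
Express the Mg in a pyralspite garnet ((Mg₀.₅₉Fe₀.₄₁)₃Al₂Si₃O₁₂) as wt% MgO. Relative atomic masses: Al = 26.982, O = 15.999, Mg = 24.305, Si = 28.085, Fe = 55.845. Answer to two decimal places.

Molar mass of (Mg₀.₅₉Fe₀.₄₁)₃Al₂Si₃O₁₂ = 1.77·24.305 + 1.23·55.845 + 2·26.982 + 3·28.085 + 12·15.999 = 441.916 g/mol.
Each formula unit contains 1.77 Mg, equivalent to 1.77/1 = 1.7700 mol MgO.
M(MgO) = 1×24.305 + 1×15.999 = 40.304 g/mol.
Mass of MgO per formula unit = 1.7700 × 40.304 = 71.338 g.
MgO wt% = 71.338 / 441.916 × 100 = 16.14%.

16.14 wt%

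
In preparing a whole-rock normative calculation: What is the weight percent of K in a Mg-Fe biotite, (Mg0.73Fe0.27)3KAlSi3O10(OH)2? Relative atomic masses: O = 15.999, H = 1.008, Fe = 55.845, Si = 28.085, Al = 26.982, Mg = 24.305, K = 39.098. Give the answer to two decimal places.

8.83 mass %

Molar mass of (Mg0.73Fe0.27)3KAlSi3O10(OH)2: 2.19×24.305 + 0.81×55.845 + 1×39.098 + 1×26.982 + 3×28.085 + 12×15.999 + 2×1.008 = 442.801 g/mol.
Mass of K per formula unit: 1 × 39.098 = 39.098 g.
Weight fraction K = 39.098 / 442.801 = 0.0883.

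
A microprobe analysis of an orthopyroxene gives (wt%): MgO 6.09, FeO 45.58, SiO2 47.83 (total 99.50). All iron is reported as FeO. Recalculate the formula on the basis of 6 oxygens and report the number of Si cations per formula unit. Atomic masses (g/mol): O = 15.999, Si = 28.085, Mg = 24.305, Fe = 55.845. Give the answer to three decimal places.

2.009 Si apfu

MgO (M=40.304): mol = 0.15110; Mg = 0.15110, O = 0.15110.
FeO (M=71.844): mol = 0.63443; Fe = 0.63443, O = 0.63443.
SiO2 (M=60.083): mol = 0.79607; Si = 0.79607, O = 1.59214.
ΣO = 2.37767; factor = 6/ΣO = 2.52348.
Si apfu = 0.79607 × 2.52348 = 2.009.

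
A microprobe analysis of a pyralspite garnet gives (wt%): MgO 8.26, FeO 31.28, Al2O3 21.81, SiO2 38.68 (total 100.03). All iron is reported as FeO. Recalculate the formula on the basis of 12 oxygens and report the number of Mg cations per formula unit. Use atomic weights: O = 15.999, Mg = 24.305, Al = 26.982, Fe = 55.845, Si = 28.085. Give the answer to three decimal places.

MgO: 8.26/40.304 = 0.20494 mol → 0.20494 mol Mg, 0.20494 mol O.
FeO: 31.28/71.844 = 0.43539 mol → 0.43539 mol Fe, 0.43539 mol O.
Al2O3: 21.81/101.961 = 0.21391 mol → 0.42782 mol Al, 0.64173 mol O.
SiO2: 38.68/60.083 = 0.64378 mol → 0.64378 mol Si, 1.28756 mol O.
Total oxygen = 2.56962 mol. Normalization factor = 12/2.56962 = 4.66995.
Mg per 12 O = 0.20494 × 4.66995 = 0.957.

0.957 Mg apfu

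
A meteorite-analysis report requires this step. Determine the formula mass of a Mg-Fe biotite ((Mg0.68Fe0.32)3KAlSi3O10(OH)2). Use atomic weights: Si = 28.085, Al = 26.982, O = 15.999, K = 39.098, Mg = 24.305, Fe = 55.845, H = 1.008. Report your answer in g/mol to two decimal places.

447.53 g/mol

M = 2.04·24.305 + 0.96·55.845 + 1·39.098 + 1·26.982 + 3·28.085 + 12·15.999 + 2·1.008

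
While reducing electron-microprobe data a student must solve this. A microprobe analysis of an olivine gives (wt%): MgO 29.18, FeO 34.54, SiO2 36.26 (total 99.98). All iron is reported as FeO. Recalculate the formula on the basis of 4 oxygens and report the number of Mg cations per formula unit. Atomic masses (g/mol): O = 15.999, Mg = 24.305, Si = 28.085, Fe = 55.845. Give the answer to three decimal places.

29.18 wt% MgO ÷ 40.304 g/mol = 0.72400 mol, giving 0.72400 Mg and 0.72400 O.
34.54 wt% FeO ÷ 71.844 g/mol = 0.48076 mol, giving 0.48076 Fe and 0.48076 O.
36.26 wt% SiO2 ÷ 60.083 g/mol = 0.60350 mol, giving 0.60350 Si and 1.20700 O.
Oxygen sums to 2.41176; scaling by 4/2.41176 = 1.65854 puts the formula on 4 O.
Mg: 0.72400 × 1.65854 = 1.201 atoms per formula unit.

1.201 Mg apfu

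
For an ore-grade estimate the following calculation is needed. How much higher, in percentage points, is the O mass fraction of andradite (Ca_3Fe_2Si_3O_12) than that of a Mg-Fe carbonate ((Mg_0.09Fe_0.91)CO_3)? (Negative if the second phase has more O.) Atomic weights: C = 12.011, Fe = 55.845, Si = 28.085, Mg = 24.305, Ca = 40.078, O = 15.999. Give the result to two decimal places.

-4.69 percentage points

First mineral: 191.988 g O in 508.167 g formula = 37.78 wt% O.
Second mineral: 47.997 g O in 113.014 g formula = 42.47 wt% O.
37.78% − 42.47% gives a difference of -4.69 percentage points.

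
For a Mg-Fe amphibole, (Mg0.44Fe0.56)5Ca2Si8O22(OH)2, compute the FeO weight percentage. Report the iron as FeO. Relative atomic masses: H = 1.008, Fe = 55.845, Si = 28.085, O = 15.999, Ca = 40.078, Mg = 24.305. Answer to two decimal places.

22.33 wt%

Molar mass of (Mg0.44Fe0.56)5Ca2Si8O22(OH)2 = 2.20*24.305 + 2.80*55.845 + 2*40.078 + 8*28.085 + 24*15.999 + 2*1.008 = 900.665 g/mol.
Each formula unit contains 2.80 Fe, equivalent to 2.80/1 = 2.8000 mol FeO.
M(FeO) = 1×55.845 + 1×15.999 = 71.844 g/mol.
Mass of FeO per formula unit = 2.8000 × 71.844 = 201.163 g.
FeO wt% = 201.163 / 900.665 × 100 = 22.33%.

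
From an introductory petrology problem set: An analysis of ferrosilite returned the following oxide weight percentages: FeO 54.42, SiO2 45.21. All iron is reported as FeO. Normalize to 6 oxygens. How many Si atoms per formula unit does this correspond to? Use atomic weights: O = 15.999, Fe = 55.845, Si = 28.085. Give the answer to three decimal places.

54.42 wt% FeO ÷ 71.844 g/mol = 0.75747 mol, giving 0.75747 Fe and 0.75747 O.
45.21 wt% SiO2 ÷ 60.083 g/mol = 0.75246 mol, giving 0.75246 Si and 1.50492 O.
Oxygen sums to 2.26239; scaling by 6/2.26239 = 2.65206 puts the formula on 6 O.
Si: 0.75246 × 2.65206 = 1.996 atoms per formula unit.

1.996 Si apfu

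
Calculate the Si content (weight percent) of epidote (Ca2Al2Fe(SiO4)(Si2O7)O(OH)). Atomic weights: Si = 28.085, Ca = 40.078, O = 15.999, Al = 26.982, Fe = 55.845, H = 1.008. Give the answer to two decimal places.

17.44 weight percent

Molar mass of Ca2Al2Fe(SiO4)(Si2O7)O(OH): 2*40.078 + 2*26.982 + 1*55.845 + 3*28.085 + 13*15.999 + 1*1.008 = 483.215 g/mol.
Mass of Si per formula unit: 3 × 28.085 = 84.255 g.
Weight fraction Si = 84.255 / 483.215 = 0.1744.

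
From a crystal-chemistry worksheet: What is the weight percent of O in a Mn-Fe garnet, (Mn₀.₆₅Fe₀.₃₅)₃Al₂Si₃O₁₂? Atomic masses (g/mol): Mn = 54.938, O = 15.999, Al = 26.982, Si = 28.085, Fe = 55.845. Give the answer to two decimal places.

M((Mn₀.₆₅Fe₀.₃₅)₃Al₂Si₃O₁₂) = 495.973 g/mol.
O contributes 12 × 15.999 = 191.988 g per mole.
191.988/495.973 = 0.3871 → 38.71%.

38.71 mass %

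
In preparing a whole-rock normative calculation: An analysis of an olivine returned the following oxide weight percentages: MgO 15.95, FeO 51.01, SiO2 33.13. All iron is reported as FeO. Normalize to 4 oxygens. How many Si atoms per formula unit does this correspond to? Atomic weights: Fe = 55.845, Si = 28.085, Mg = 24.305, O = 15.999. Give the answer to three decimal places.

15.95 wt% MgO ÷ 40.304 g/mol = 0.39574 mol, giving 0.39574 Mg and 0.39574 O.
51.01 wt% FeO ÷ 71.844 g/mol = 0.71001 mol, giving 0.71001 Fe and 0.71001 O.
33.13 wt% SiO2 ÷ 60.083 g/mol = 0.55140 mol, giving 0.55140 Si and 1.10280 O.
Oxygen sums to 2.20855; scaling by 4/2.20855 = 1.81114 puts the formula on 4 O.
Si: 0.55140 × 1.81114 = 0.999 atoms per formula unit.

0.999 Si apfu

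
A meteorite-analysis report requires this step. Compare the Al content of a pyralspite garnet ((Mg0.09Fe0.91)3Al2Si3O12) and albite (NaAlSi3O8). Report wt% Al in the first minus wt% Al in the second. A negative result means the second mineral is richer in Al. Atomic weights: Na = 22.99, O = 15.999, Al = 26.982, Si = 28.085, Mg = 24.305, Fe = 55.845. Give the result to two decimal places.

0.74 percentage points

Al in (Mg0.09Fe0.91)3Al2Si3O12: molar mass 489.226 g/mol; 2×26.982 = 53.964 g → 11.03 wt%.
Al in NaAlSi3O8: molar mass 262.219 g/mol; 1×26.982 = 26.982 g → 10.29 wt%.
Difference = 11.03 − 10.29 = 0.74 percentage points.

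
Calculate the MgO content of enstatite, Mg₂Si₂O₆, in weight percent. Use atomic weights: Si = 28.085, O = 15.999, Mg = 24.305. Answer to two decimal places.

40.15 wt%

Molar mass of Mg₂Si₂O₆ = 2*24.305 + 2*28.085 + 6*15.999 = 200.774 g/mol.
Each formula unit contains 2 Mg, equivalent to 2/1 = 2.0000 mol MgO.
M(MgO) = 1×24.305 + 1×15.999 = 40.304 g/mol.
Mass of MgO per formula unit = 2.0000 × 40.304 = 80.608 g.
MgO wt% = 80.608 / 200.774 × 100 = 40.15%.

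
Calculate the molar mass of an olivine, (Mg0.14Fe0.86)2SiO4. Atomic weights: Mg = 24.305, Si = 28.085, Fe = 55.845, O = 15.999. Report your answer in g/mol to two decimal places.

194.94 g/mol

The formula mass is the sum 0.28×24.305 + 1.72×55.845 + 1×28.085 + 4×15.999.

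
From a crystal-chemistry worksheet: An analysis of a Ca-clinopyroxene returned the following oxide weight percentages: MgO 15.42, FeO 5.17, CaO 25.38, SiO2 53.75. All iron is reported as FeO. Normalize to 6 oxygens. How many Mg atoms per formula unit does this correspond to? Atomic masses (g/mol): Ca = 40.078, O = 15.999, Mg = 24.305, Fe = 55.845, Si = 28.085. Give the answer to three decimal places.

0.851 Mg apfu

15.42 wt% MgO ÷ 40.304 g/mol = 0.38259 mol, giving 0.38259 Mg and 0.38259 O.
5.17 wt% FeO ÷ 71.844 g/mol = 0.07196 mol, giving 0.07196 Fe and 0.07196 O.
25.38 wt% CaO ÷ 56.077 g/mol = 0.45259 mol, giving 0.45259 Ca and 0.45259 O.
53.75 wt% SiO2 ÷ 60.083 g/mol = 0.89460 mol, giving 0.89460 Si and 1.78920 O.
Oxygen sums to 2.69634; scaling by 6/2.69634 = 2.22524 puts the formula on 6 O.
Mg: 0.38259 × 2.22524 = 0.851 atoms per formula unit.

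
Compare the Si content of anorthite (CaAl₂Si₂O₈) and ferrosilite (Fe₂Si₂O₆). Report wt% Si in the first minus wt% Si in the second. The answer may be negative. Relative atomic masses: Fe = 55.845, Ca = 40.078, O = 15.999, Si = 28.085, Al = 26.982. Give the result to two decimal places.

Si in CaAl₂Si₂O₈: molar mass 278.204 g/mol; 2×28.085 = 56.170 g → 20.19 wt%.
Si in Fe₂Si₂O₆: molar mass 263.854 g/mol; 2×28.085 = 56.170 g → 21.29 wt%.
Difference = 20.19 − 21.29 = -1.10 percentage points.

-1.10 percentage points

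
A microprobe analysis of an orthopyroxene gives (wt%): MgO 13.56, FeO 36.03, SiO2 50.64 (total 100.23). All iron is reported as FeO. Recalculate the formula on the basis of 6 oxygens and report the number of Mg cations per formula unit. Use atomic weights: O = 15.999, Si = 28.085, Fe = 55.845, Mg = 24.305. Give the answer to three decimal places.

0.800 Mg apfu

MgO: 13.56/40.304 = 0.33644 mol → 0.33644 mol Mg, 0.33644 mol O.
FeO: 36.03/71.844 = 0.50150 mol → 0.50150 mol Fe, 0.50150 mol O.
SiO2: 50.64/60.083 = 0.84283 mol → 0.84283 mol Si, 1.68566 mol O.
Total oxygen = 2.52360 mol. Normalization factor = 6/2.52360 = 2.37756.
Mg per 6 O = 0.33644 × 2.37756 = 0.800.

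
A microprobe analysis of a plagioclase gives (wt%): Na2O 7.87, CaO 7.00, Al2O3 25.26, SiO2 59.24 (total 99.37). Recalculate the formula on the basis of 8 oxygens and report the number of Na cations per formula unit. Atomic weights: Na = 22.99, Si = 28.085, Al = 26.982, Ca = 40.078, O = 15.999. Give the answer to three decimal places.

0.685 Na apfu

Na2O (M=61.979): mol = 0.12698; Na = 0.25396, O = 0.12698.
CaO (M=56.077): mol = 0.12483; Ca = 0.12483, O = 0.12483.
Al2O3 (M=101.961): mol = 0.24774; Al = 0.49548, O = 0.74322.
SiO2 (M=60.083): mol = 0.98597; Si = 0.98597, O = 1.97194.
ΣO = 2.96697; factor = 8/ΣO = 2.69635.
Na apfu = 0.25396 × 2.69635 = 0.685.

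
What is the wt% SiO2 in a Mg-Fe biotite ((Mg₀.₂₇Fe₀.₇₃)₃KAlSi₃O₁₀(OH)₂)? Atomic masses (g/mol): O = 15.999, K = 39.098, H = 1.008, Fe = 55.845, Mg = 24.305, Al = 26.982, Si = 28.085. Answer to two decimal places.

37.06 wt%

M((Mg₀.₂₇Fe₀.₇₃)₃KAlSi₃O₁₀(OH)₂) = 486.327 g/mol; M(SiO2) = 60.083 g/mol.
Moles SiO2 per formula unit = 3 Si ÷ 1 = 3.0000.
SiO2 fraction = (3.0000 × 60.083) / 486.327 = 180.249/486.327 = 0.3706.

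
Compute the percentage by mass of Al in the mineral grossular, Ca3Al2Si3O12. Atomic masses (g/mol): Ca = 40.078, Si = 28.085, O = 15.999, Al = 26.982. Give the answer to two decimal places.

Molar mass of Ca3Al2Si3O12: 3×40.078 + 2×26.982 + 3×28.085 + 12×15.999 = 450.441 g/mol.
Mass of Al per formula unit: 2 × 26.982 = 53.964 g.
Weight fraction Al = 53.964 / 450.441 = 0.1198.

11.98 wt%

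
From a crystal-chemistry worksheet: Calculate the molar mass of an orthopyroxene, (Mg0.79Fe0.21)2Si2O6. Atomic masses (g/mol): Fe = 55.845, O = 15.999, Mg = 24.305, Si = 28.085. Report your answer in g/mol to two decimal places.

M = 1.58(24.305) + 0.42(55.845) + 2(28.085) + 6(15.999)

214.02 g/mol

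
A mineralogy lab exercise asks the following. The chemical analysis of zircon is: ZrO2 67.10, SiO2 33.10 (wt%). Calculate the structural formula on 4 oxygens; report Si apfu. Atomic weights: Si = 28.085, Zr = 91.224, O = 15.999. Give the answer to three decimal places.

1.006 Si apfu

ZrO2 (M=123.222): mol = 0.54455; Zr = 0.54455, O = 1.08910.
SiO2 (M=60.083): mol = 0.55090; Si = 0.55090, O = 1.10180.
ΣO = 2.19090; factor = 4/ΣO = 1.82573.
Si apfu = 0.55090 × 1.82573 = 1.006.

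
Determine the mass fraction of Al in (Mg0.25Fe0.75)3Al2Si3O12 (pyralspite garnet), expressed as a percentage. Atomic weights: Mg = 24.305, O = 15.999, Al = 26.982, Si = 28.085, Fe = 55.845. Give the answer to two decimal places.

11.38 mass %

Molar mass of (Mg0.25Fe0.75)3Al2Si3O12: 0.75×24.305 + 2.25×55.845 + 2×26.982 + 3×28.085 + 12×15.999 = 474.087 g/mol.
Mass of Al per formula unit: 2 × 26.982 = 53.964 g.
Weight fraction Al = 53.964 / 474.087 = 0.1138.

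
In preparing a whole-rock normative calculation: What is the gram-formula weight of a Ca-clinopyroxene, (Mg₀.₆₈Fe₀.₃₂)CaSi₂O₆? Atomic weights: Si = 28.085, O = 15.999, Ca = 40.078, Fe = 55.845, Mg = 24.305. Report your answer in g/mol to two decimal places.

Mg: 0.68 × 24.305 = 16.5274
Fe: 0.32 × 55.845 = 17.8704
Ca: 1 × 40.078 = 40.0780
Si: 2 × 28.085 = 56.1700
O: 6 × 15.999 = 95.9940
Summing the contributions gives the formula mass.

226.64 g/mol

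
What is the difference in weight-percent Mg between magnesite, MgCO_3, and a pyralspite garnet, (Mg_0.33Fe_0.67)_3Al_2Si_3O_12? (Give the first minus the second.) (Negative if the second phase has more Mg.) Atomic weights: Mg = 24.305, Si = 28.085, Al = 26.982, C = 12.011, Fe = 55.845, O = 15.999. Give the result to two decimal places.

First mineral: 24.305 g Mg in 84.313 g formula = 28.83 wt% Mg.
Second mineral: 24.062 g Mg in 466.517 g formula = 5.16 wt% Mg.
28.83% − 5.16% gives a difference of 23.67 percentage points.

23.67 percentage points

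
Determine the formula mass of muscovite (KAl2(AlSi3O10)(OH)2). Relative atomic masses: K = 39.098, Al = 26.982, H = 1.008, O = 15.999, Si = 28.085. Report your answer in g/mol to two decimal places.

M = 1(39.098) + 3(26.982) + 3(28.085) + 12(15.999) + 2(1.008)

398.30 g/mol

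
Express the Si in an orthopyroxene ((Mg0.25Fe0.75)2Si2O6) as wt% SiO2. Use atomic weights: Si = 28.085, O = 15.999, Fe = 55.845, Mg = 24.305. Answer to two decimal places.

48.44 wt%

Formula mass = 248.084 g/mol.
2 Si → 2.0000 mol SiO2 per formula unit; M(SiO2) = 60.083, so SiO2 mass = 120.166 g.
120.166/248.084 × 100 = 48.44 wt%.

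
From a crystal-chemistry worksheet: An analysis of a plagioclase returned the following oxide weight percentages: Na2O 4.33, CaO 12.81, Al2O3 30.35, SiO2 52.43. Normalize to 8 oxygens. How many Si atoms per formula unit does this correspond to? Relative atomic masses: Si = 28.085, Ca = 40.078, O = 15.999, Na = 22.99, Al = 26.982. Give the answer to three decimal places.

2.377 Si apfu

Na2O: 4.33/61.979 = 0.06986 mol → 0.13972 mol Na, 0.06986 mol O.
CaO: 12.81/56.077 = 0.22844 mol → 0.22844 mol Ca, 0.22844 mol O.
Al2O3: 30.35/101.961 = 0.29766 mol → 0.59532 mol Al, 0.89298 mol O.
SiO2: 52.43/60.083 = 0.87263 mol → 0.87263 mol Si, 1.74526 mol O.
Total oxygen = 2.93654 mol. Normalization factor = 8/2.93654 = 2.72429.
Si per 8 O = 0.87263 × 2.72429 = 2.377.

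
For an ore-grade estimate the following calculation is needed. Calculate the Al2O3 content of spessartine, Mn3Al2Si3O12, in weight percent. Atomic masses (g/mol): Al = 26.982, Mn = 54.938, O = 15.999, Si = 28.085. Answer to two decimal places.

Formula mass = 495.021 g/mol.
2 Al → 1.0000 mol Al2O3 per formula unit; M(Al2O3) = 101.961, so Al2O3 mass = 101.961 g.
101.961/495.021 × 100 = 20.60 wt%.

20.60 wt%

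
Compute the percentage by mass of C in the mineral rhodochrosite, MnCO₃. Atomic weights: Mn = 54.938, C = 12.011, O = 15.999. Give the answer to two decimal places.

Molar mass of MnCO₃: 1×54.938 + 1×12.011 + 3×15.999 = 114.946 g/mol.
Mass of C per formula unit: 1 × 12.011 = 12.011 g.
Weight fraction C = 12.011 / 114.946 = 0.1045.

10.45 weight percent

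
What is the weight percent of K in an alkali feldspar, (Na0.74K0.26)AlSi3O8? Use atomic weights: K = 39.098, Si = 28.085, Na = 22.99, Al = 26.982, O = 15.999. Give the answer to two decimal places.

Molar mass of (Na0.74K0.26)AlSi3O8: 0.74·22.99 + 0.26·39.098 + 1·26.982 + 3·28.085 + 8·15.999 = 266.407 g/mol.
Mass of K per formula unit: 0.26 × 39.098 = 10.165 g.
Weight fraction K = 10.165 / 266.407 = 0.0382.

3.82 wt%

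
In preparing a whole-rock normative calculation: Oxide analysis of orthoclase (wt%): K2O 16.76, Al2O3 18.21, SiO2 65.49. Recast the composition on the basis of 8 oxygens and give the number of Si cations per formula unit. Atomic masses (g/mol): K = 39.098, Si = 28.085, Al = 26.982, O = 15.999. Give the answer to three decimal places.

K2O (M=94.195): mol = 0.17793; K = 0.35586, O = 0.17793.
Al2O3 (M=101.961): mol = 0.17860; Al = 0.35720, O = 0.53580.
SiO2 (M=60.083): mol = 1.08999; Si = 1.08999, O = 2.17998.
ΣO = 2.89371; factor = 8/ΣO = 2.76462.
Si apfu = 1.08999 × 2.76462 = 3.013.

3.013 Si apfu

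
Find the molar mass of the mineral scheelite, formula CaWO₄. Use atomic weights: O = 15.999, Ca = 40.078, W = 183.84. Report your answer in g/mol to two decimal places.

M = 1*40.078 + 1*183.84 + 4*15.999

287.91 g/mol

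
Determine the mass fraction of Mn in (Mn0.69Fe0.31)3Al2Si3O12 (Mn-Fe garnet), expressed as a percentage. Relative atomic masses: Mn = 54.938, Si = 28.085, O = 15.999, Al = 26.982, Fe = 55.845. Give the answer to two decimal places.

Formula mass = 2.07·54.938 + 0.93·55.845 + 2·26.982 + 3·28.085 + 12·15.999 = 495.865 g/mol, of which 113.722 g is Mn.
So Mn makes up 113.722/495.865 = 0.2293 of the mass, i.e. 22.93%.

22.93 wt%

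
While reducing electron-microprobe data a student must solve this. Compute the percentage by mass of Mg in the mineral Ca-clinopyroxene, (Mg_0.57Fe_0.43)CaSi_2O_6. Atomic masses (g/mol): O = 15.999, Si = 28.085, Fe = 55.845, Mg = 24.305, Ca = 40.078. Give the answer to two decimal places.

6.02 mass %

Molar mass of (Mg_0.57Fe_0.43)CaSi_2O_6: 0.57×24.305 + 0.43×55.845 + 1×40.078 + 2×28.085 + 6×15.999 = 230.109 g/mol.
Mass of Mg per formula unit: 0.57 × 24.305 = 13.854 g.
Weight fraction Mg = 13.854 / 230.109 = 0.0602.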